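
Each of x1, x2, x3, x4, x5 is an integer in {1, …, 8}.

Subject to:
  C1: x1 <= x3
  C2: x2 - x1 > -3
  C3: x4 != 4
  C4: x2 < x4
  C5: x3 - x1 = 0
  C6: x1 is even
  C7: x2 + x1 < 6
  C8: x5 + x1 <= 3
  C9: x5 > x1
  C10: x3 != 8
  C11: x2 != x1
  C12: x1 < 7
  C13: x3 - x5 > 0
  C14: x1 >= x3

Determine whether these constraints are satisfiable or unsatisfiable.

Constraints 9, 13, and 14 give x5 < x3, x3 ≤ x1, x1 < x5. Chaining: x5 < x3 ≤ x1 < x5, which forces x5 < x5 — impossible.

Unsatisfiable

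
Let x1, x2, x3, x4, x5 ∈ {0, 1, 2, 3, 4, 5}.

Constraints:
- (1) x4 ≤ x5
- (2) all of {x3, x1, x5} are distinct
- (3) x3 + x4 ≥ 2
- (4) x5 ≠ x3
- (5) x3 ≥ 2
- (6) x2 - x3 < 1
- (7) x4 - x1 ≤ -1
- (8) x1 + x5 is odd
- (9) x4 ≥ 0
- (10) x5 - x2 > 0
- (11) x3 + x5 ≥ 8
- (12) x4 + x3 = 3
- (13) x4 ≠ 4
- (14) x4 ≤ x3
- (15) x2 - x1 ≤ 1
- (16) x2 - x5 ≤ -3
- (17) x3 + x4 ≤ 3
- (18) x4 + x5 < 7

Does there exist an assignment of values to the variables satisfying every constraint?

Satisfiable

Setting (x1, x2, x3, x4, x5) = (2, 2, 3, 0, 5) satisfies everything: constraint 3: x3 + x4 = 3; constraint 6: x2 - x3 = -1, and the others follow.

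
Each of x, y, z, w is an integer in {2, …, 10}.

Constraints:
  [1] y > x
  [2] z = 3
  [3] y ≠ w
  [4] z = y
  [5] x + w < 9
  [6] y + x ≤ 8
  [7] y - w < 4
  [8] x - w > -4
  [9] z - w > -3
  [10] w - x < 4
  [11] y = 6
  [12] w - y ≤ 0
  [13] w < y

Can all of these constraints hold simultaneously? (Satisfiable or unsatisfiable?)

Unsatisfiable

Constraint 2 fixes z = 3 and constraint 11 fixes y = 6, but constraint 4 requires z = y. Since 3 ≠ 6, contradiction.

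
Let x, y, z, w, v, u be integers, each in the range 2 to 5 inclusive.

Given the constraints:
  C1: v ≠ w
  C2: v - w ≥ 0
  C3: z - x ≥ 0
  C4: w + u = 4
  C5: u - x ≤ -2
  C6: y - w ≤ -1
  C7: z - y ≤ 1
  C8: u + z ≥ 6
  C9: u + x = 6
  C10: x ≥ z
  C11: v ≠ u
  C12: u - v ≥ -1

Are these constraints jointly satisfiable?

Constraints 2, 3, 5, 6, 7, and 12 give v − w ≥ 0, w − y ≥ 1, y − z ≥ -1, z − x ≥ 0, x − u ≥ 2, u − v ≥ -1.
Adding all 6 inequalities: the left sides telescope to 0, and the right sides sum to 0 + 1 + (-1) + 0 + 2 + (-1) = 1. So 0 ≥ 1, which is false.

Unsatisfiable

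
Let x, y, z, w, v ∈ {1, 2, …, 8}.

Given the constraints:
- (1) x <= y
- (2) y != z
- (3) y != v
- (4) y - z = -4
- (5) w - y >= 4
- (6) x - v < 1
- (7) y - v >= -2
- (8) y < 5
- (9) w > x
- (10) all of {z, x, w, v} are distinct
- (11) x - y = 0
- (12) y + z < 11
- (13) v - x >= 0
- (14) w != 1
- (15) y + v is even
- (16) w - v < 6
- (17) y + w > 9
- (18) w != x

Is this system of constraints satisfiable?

One satisfying assignment is x = 3, y = 3, z = 7, w = 8, v = 5.
For the less obvious constraints — constraint 4: y - z = -4; constraint 5: w - y = 5; constraint 6: x - v = -2 — and the others hold by inspection.

Satisfiable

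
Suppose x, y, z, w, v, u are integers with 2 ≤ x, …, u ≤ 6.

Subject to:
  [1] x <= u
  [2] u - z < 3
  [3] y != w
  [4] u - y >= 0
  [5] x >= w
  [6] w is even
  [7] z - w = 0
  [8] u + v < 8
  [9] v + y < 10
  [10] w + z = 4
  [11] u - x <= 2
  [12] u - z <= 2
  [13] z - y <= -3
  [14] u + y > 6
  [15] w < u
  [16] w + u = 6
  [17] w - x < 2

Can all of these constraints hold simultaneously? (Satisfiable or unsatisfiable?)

Unsatisfiable

Constraints 4, 12, and 13 give z − u ≥ -2, u − y ≥ 0, y − z ≥ 3.
Adding all 3 inequalities: the left sides telescope to 0, and the right sides sum to (-2) + 0 + 3 = 1. So 0 ≥ 1, which is false.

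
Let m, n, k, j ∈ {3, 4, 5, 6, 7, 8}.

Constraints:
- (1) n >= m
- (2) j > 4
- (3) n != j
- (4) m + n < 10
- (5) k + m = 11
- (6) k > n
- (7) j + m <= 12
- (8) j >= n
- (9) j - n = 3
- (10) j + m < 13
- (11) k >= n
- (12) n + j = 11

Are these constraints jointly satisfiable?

Satisfiable

Try m = 3, n = 4, k = 8, j = 7.
Check constraint 4: m + n = 7; constraint 5: k + m = 11. The remaining constraints are straightforward to verify.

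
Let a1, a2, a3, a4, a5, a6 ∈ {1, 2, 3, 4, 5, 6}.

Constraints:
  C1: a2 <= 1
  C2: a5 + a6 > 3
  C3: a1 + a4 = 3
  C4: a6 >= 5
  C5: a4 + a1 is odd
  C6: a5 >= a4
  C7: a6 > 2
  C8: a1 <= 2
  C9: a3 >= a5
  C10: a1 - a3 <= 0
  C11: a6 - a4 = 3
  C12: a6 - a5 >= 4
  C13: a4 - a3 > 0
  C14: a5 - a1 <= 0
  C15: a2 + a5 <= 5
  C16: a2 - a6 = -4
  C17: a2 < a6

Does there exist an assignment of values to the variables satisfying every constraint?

Unsatisfiable

Constraints 6, 10, 13, and 14 give a4 ≤ a5, a5 ≤ a1, a1 ≤ a3, a3 < a4. Chaining: a4 ≤ a5 ≤ a1 ≤ a3 < a4, which forces a4 < a4 — impossible.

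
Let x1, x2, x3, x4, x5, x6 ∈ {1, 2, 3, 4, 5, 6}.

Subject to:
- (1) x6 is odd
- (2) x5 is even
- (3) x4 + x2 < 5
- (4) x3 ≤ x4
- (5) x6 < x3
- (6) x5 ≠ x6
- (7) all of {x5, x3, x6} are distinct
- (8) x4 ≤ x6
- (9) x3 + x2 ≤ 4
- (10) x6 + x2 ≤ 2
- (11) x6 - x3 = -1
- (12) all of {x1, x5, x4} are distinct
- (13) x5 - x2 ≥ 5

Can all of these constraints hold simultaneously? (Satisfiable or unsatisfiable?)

Constraints 4, 5, and 8 give x6 < x3, x3 ≤ x4, x4 ≤ x6. Chaining: x6 < x3 ≤ x4 ≤ x6, which forces x6 < x6 — impossible.

Unsatisfiable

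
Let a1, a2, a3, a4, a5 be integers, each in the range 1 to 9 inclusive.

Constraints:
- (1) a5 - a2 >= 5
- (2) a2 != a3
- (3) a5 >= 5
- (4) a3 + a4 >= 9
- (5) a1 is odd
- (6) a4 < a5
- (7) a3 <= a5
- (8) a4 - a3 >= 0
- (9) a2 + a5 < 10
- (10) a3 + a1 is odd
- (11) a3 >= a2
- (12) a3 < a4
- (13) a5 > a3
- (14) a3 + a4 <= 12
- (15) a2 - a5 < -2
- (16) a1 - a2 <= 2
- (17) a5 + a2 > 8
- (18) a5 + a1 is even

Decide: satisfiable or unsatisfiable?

Satisfiable

The assignment a1 = 3, a2 = 2, a3 = 4, a4 = 5, a5 = 7 works:
  constraint 1 holds since a5 - a2 = 5.
  constraint 4 holds since a3 + a4 = 9.
The rest check out directly.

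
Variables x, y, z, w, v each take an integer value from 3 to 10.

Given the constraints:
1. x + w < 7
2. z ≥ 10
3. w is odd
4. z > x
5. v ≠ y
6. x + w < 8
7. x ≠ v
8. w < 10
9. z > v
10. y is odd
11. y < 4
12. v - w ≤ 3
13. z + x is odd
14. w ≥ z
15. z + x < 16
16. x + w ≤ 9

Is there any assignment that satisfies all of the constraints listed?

From constraints 2 and 14: w ≥ z and z ≥ 10, so w ≥ 10. From constraint 8: w ≤ 9. But 9 < 10, so no value of w works.

Unsatisfiable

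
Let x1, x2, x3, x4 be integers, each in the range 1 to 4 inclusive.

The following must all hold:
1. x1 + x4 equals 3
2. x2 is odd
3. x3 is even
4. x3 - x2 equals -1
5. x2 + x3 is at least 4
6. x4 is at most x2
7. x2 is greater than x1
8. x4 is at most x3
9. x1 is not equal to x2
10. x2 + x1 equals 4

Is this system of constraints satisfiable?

Try x1 = 1, x2 = 3, x3 = 2, x4 = 2.
Check constraint 1: x1 + x4 = 3; constraint 4: x3 - x2 = -1; constraint 5: x2 + x3 = 5. The remaining constraints are straightforward to verify.

Satisfiable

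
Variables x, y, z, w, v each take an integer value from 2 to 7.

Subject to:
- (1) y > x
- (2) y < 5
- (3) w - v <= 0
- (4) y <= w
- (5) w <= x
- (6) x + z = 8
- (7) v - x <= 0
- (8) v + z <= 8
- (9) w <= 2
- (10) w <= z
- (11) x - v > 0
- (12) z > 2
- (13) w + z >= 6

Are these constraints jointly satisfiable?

Constraints 1, 3, 4, and 11 give y ≤ w, w ≤ v, v < x, x < y. Chaining: y ≤ w ≤ v < x < y, which forces y < y — impossible.

Unsatisfiable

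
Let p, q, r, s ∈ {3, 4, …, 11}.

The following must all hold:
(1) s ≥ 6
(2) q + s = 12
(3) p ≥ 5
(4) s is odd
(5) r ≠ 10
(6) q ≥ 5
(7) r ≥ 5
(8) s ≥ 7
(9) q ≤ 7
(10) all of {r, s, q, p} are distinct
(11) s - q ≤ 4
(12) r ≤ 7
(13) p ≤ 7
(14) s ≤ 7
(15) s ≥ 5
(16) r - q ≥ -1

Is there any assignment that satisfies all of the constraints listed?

Unsatisfiable

Constraints 3, 6, 7, 9, 12, 13, 14, and 15 confine each of r, s, q, p to the 3 values {5, …, 7}.
Constraint 10 requires all 4 of them to be distinct, but only 3 values are available — impossible by the pigeonhole principle.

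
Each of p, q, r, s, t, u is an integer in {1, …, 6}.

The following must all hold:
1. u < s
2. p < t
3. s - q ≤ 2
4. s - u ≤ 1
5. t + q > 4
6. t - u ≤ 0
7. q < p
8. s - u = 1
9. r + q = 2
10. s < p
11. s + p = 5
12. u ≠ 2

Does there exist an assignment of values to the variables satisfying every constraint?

Constraints 1, 2, 6, and 10 give s < p, p < t, t ≤ u, u < s. Chaining: s < p < t ≤ u < s, which forces s < s — impossible.

Unsatisfiable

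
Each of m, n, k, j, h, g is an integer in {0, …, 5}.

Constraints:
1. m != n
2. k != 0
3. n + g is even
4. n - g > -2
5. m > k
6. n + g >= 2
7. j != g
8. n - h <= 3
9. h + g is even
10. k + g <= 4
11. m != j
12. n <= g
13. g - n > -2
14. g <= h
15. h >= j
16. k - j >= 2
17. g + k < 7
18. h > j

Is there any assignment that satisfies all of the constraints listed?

Setting (m, n, k, j, h, g) = (5, 2, 2, 0, 2, 2) satisfies everything: constraint 4: n - g = 0; constraint 6: n + g = 4, and the others follow.

Satisfiable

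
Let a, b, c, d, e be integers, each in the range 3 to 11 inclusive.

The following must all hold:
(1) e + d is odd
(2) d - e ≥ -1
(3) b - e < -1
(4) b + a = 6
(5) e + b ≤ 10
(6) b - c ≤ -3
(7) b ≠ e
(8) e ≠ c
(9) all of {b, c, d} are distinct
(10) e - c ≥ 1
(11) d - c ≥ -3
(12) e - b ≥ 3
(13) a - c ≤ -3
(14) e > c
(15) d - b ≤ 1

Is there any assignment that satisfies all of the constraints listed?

Unsatisfiable

Constraints 2, 6, 10, and 15 give e − c ≥ 1, c − b ≥ 3, b − d ≥ -1, d − e ≥ -1.
Adding all 4 inequalities: the left sides telescope to 0, and the right sides sum to 1 + 3 + (-1) + (-1) = 2. So 0 ≥ 2, which is false.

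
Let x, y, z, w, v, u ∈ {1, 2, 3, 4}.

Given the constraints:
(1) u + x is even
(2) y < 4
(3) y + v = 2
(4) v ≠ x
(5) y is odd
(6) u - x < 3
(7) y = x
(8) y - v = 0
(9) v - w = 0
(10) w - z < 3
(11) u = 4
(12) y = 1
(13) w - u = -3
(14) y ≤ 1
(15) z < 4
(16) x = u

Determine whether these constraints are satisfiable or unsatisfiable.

Constraint 12 fixes y = 1 and constraint 11 fixes u = 4. Constraints 7 and 16 give y = x = u, so y = u. But 1 ≠ 4 — contradiction.

Unsatisfiable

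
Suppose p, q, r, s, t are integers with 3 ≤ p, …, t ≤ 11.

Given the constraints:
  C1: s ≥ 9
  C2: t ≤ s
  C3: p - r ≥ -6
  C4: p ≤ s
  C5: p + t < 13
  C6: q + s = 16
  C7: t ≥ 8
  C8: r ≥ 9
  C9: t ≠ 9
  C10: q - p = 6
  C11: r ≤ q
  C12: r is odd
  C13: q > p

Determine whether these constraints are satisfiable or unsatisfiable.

From constraints 8 and 11: q ≥ r ≥ 9. From constraints 2 and 7: s ≥ t ≥ 8. Hence q + s ≥ 17. But constraint 6 requires q + s = 16, and 16 < 17. Contradiction.

Unsatisfiable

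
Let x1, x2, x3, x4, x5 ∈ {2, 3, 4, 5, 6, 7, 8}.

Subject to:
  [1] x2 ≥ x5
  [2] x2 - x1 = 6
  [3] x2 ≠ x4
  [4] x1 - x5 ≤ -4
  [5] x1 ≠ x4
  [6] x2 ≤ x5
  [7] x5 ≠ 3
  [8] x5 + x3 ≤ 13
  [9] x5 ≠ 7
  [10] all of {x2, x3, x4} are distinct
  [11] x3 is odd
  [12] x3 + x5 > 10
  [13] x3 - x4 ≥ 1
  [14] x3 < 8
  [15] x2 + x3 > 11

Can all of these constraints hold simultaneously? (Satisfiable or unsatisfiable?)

Satisfiable

Setting (x1, x2, x3, x4, x5) = (2, 8, 5, 4, 8) satisfies everything: constraint 2: x2 - x1 = 6; constraint 4: x1 - x5 = -6, and the others follow.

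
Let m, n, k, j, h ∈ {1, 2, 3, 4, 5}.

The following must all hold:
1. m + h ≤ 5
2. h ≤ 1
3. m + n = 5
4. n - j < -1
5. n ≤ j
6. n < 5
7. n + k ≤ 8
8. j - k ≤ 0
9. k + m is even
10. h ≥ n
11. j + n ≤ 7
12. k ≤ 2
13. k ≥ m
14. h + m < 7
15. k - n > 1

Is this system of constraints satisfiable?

From constraints 12 and 13: m ≤ k ≤ 2. From constraints 2 and 10: n ≤ h ≤ 1. Hence m + n ≤ 3. But constraint 3 requires m + n = 5, and 5 > 3. Contradiction.

Unsatisfiable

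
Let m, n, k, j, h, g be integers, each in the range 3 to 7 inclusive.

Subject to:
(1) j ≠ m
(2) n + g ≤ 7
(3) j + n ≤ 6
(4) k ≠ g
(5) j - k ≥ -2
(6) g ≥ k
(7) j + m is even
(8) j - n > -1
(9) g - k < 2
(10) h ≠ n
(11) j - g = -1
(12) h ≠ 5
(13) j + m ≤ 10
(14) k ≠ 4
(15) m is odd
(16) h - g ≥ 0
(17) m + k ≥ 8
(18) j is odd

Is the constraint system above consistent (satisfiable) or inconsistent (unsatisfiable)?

One satisfying assignment is m = 5, n = 3, k = 3, j = 3, h = 6, g = 4.
For the less obvious constraints — constraint 2: n + g = 7; constraint 3: j + n = 6 — and the others hold by inspection.

Satisfiable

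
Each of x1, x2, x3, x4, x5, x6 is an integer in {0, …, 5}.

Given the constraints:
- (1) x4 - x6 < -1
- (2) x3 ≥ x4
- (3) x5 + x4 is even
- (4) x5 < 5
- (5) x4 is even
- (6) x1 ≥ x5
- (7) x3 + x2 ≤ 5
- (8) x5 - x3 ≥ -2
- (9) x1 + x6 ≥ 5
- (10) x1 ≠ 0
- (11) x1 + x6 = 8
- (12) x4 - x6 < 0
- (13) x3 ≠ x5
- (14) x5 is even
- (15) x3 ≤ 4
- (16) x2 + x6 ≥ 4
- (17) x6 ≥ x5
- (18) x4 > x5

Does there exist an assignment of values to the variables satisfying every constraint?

Setting (x1, x2, x3, x4, x5, x6) = (3, 0, 2, 2, 0, 5) satisfies everything: constraint 1: x4 - x6 = -3; constraint 7: x3 + x2 = 2; constraint 8: x5 - x3 = -2, and the others follow.

Satisfiable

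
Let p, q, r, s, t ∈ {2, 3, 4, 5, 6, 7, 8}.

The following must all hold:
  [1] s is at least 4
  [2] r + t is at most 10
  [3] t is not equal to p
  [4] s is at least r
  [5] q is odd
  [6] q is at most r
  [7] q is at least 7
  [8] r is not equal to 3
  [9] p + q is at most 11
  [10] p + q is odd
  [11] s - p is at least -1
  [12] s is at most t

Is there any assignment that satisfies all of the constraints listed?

Unsatisfiable

From constraints 6 and 7: r ≥ q ≥ 7. From constraints 1 and 12: t ≥ s ≥ 4. Hence r + t ≥ 11. But constraint 2 requires r + t ≤ 10, and 10 < 11. Contradiction.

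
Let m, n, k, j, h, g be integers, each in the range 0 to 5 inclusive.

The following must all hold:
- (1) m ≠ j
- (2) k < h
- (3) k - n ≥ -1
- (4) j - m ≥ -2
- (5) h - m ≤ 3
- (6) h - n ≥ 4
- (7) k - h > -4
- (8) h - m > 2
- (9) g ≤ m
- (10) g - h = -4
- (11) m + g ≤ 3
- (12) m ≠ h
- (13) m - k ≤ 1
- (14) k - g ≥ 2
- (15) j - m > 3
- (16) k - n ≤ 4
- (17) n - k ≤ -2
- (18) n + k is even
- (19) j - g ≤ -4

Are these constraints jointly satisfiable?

Constraints 4, 5, 6, 14, 16, and 19 give n − k ≥ -4, k − g ≥ 2, g − j ≥ 4, j − m ≥ -2, m − h ≥ -3, h − n ≥ 4.
Adding all 6 inequalities: the left sides telescope to 0, and the right sides sum to (-4) + 2 + 4 + (-2) + (-3) + 4 = 1. So 0 ≥ 1, which is false.

Unsatisfiable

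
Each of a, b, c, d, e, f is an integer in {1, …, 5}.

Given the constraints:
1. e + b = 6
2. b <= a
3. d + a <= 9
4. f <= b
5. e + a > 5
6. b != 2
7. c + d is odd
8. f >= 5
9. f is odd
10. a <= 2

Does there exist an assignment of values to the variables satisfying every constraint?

Unsatisfiable

From constraints 4 and 8: b ≥ f and f ≥ 5, so b ≥ 5. From constraints 2 and 10: b ≤ a and a ≤ 2, so b ≤ 2. But 2 < 5, so no value of b works.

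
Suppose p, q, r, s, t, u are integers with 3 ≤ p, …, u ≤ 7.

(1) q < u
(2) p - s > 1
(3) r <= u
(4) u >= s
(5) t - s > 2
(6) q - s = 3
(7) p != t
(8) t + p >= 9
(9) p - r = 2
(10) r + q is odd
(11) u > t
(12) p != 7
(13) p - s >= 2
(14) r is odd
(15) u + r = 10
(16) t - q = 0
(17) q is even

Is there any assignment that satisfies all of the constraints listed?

Take p = 5, q = 6, r = 3, s = 3, t = 6, u = 7. Then constraint 2: p - s = 2; constraint 5: t - s = 3, and every other listed constraint is also met.

Satisfiable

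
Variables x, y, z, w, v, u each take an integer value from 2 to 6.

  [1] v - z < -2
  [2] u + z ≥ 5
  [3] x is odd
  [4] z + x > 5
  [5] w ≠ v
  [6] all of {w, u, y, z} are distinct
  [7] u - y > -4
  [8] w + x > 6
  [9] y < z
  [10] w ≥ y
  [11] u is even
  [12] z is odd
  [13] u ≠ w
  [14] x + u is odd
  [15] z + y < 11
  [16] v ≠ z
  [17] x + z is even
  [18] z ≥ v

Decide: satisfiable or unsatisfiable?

Take x = 3, y = 3, z = 5, w = 4, v = 2, u = 2. Then constraint 1: v - z = -3; constraint 2: u + z = 7, and every other listed constraint is also met.

Satisfiable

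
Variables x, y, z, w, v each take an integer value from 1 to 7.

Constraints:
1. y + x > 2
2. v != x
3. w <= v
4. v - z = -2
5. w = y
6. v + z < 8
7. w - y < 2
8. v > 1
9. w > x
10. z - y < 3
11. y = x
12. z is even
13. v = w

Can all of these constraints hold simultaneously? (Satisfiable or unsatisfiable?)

From constraints 5, 11, and 13, v = w = y = x, so v = x. But constraint 2 says v ≠ x. Contradiction.

Unsatisfiable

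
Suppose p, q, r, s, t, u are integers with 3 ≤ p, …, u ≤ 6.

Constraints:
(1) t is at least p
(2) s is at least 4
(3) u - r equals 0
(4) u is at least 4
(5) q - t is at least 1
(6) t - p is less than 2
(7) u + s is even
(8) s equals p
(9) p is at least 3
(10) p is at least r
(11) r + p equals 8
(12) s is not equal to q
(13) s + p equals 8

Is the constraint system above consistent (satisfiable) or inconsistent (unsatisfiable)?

Try p = 4, q = 6, r = 4, s = 4, t = 4, u = 4.
Check constraint 3: u - r = 0; constraint 5: q - t = 2; constraint 6: t - p = 0. The remaining constraints are straightforward to verify.

Satisfiable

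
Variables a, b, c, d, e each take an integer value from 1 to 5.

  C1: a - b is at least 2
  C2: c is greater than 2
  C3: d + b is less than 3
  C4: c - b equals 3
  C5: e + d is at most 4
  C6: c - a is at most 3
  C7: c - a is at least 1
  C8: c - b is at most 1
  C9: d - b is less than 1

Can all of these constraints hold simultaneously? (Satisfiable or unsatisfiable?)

Constraints 1, 7, and 8 give b − c ≥ -1, c − a ≥ 1, a − b ≥ 2.
Adding all 3 inequalities: the left sides telescope to 0, and the right sides sum to (-1) + 1 + 2 = 2. So 0 ≥ 2, which is false.

Unsatisfiable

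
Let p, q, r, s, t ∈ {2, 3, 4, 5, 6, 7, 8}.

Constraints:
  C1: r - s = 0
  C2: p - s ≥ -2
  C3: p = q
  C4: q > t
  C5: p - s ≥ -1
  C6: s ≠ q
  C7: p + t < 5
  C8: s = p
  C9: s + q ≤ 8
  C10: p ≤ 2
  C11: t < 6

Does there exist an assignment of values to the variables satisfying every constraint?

From constraints 3 and 8, s = p = q, so s = q. But constraint 6 says s ≠ q. Contradiction.

Unsatisfiable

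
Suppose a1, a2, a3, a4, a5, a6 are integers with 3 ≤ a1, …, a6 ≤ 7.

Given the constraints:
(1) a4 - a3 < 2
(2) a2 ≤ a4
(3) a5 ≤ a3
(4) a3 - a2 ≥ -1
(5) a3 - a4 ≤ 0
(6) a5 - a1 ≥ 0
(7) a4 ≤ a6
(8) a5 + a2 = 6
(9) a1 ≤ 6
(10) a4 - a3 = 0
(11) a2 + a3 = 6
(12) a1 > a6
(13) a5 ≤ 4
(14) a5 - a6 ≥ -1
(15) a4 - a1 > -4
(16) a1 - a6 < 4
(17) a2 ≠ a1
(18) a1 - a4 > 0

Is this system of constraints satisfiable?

Unsatisfiable

Constraints 3, 5, 6, 7, and 12 give a5 ≤ a3, a3 ≤ a4, a4 ≤ a6, a6 < a1, a1 ≤ a5. Chaining: a5 ≤ a3 ≤ a4 ≤ a6 < a1 ≤ a5, which forces a5 < a5 — impossible.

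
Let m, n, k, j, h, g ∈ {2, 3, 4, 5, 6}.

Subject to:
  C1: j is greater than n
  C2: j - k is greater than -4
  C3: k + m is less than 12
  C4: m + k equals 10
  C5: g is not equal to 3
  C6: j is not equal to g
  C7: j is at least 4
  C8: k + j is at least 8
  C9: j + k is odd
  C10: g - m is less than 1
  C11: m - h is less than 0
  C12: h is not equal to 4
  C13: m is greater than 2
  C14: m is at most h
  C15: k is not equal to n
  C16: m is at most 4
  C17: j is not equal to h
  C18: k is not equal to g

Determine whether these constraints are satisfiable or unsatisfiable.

Satisfiable

Take m = 4, n = 2, k = 6, j = 5, h = 6, g = 4. Then constraint 2: j - k = -1; constraint 3: k + m = 10; constraint 4: m + k = 10, and every other listed constraint is also met.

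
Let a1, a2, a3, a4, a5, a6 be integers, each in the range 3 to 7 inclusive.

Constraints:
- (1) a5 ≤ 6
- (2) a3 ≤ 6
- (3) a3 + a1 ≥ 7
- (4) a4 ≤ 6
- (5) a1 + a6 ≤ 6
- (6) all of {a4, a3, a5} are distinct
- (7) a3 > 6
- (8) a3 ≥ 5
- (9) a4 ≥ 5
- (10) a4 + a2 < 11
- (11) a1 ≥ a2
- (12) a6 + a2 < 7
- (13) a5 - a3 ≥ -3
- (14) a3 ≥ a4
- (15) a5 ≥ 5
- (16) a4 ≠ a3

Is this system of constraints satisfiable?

Constraints 1, 2, 4, 8, 9, and 15 confine each of a4, a3, a5 to the 2 values {5, 6}.
Constraint 6 requires all 3 of them to be distinct, but only 2 values are available — impossible by the pigeonhole principle.

Unsatisfiable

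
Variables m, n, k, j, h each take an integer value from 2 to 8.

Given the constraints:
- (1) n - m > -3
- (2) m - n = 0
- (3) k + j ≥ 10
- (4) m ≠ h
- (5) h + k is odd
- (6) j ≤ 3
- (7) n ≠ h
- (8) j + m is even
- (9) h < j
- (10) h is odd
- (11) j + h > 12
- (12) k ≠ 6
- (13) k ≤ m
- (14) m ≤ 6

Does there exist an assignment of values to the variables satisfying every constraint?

Unsatisfiable

From constraints 13 and 14: k ≤ m ≤ 6. From constraint 6: j ≤ 3. Hence k + j ≤ 9. But constraint 3 requires k + j ≥ 10, and 10 > 9. Contradiction.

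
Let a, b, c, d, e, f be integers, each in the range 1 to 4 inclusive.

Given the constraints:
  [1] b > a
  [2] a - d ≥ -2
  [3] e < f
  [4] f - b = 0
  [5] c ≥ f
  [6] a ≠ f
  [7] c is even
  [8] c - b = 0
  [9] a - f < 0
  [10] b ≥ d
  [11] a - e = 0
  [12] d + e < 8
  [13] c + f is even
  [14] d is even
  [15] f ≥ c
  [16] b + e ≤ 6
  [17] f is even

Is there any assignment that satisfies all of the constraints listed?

Satisfiable

The assignment a = 2, b = 4, c = 4, d = 4, e = 2, f = 4 works:
  constraint 2 holds since a - d = -2.
  constraint 4 holds since f - b = 0.
  constraint 8 holds since c - b = 0.
The rest check out directly.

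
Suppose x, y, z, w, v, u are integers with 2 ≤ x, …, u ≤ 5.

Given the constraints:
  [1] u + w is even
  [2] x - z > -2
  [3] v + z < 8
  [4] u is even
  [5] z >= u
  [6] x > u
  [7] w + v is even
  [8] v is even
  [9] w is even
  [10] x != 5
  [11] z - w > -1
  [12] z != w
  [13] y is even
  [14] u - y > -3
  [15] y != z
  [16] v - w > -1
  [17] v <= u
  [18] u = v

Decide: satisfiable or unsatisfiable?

Satisfiable

Setting (x, y, z, w, v, u) = (3, 4, 3, 2, 2, 2) satisfies everything: constraint 2: x - z = 0; constraint 3: v + z = 5; constraint 11: z - w = 1, and the others follow.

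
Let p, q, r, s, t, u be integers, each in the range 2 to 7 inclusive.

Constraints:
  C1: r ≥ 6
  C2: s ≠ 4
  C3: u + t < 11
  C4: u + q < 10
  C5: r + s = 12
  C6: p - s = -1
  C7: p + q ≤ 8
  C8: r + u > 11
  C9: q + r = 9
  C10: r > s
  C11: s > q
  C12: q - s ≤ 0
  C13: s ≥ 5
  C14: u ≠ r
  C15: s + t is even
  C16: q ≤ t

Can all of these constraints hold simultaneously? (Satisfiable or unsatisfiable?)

Satisfiable

Setting (p, q, r, s, t, u) = (4, 2, 7, 5, 3, 5) satisfies everything: constraint 3: u + t = 8; constraint 4: u + q = 7, and the others follow.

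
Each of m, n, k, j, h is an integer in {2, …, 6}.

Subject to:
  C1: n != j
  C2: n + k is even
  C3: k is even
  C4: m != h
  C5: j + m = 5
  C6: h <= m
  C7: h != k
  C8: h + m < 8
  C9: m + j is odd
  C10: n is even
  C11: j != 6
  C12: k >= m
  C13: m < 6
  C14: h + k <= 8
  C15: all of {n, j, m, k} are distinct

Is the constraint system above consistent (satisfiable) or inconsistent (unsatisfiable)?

Satisfiable

Setting (m, n, k, j, h) = (3, 4, 6, 2, 2) satisfies everything: constraint 5: j + m = 5; constraint 8: h + m = 5, and the others follow.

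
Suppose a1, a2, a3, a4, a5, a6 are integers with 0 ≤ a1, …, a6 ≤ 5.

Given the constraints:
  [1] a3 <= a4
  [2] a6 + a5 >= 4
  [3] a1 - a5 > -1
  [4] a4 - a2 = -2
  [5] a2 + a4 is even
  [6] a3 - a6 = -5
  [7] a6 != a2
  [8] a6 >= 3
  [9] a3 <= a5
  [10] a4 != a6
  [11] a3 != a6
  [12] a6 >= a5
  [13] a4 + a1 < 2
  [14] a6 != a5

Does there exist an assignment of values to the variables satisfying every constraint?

One satisfying assignment is a1 = 0, a2 = 3, a3 = 0, a4 = 1, a5 = 0, a6 = 5.
For the less obvious constraints — constraint 2: a6 + a5 = 5; constraint 3: a1 - a5 = 0 — and the others hold by inspection.

Satisfiable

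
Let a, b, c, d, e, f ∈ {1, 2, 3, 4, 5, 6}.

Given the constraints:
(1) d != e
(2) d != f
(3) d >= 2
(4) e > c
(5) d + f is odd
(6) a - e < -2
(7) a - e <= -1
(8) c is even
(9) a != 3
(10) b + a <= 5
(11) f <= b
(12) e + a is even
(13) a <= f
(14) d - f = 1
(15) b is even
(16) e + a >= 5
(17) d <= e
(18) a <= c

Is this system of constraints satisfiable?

One satisfying assignment is a = 1, b = 2, c = 2, d = 2, e = 5, f = 1.
For the less obvious constraints — constraint 6: a - e = -4; constraint 7: a - e = -4 — and the others hold by inspection.

Satisfiable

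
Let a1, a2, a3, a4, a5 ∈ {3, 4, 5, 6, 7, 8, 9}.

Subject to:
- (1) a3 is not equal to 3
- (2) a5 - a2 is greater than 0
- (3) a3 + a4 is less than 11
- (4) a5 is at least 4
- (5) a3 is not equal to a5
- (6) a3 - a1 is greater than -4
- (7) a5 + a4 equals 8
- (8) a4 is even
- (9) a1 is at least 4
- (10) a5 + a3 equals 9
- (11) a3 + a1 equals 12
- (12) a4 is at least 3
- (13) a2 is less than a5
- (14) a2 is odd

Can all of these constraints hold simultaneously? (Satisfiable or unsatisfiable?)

Satisfiable

Try a1 = 7, a2 = 3, a3 = 5, a4 = 4, a5 = 4.
Check constraint 2: a5 - a2 = 1; constraint 3: a3 + a4 = 9. The remaining constraints are straightforward to verify.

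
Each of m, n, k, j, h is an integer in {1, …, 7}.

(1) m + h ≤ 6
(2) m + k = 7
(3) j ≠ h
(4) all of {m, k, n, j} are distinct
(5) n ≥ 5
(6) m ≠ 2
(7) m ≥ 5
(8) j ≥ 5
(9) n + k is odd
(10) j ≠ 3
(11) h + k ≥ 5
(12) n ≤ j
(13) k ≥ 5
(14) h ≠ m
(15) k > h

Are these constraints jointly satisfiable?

Unsatisfiable

Constraints 5, 7, 8, and 13 confine each of m, k, n, j to the 3 values {5, …, 7} (the domain already gives each ≤ 7).
Constraint 4 requires all 4 of them to be distinct, but only 3 values are available — impossible by the pigeonhole principle.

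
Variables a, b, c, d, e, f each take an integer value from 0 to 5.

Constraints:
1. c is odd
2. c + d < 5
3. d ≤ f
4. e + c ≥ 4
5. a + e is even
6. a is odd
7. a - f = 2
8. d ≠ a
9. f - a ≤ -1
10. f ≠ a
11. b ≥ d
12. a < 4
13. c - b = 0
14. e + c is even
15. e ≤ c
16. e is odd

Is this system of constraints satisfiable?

Take a = 3, b = 3, c = 3, d = 0, e = 1, f = 1. Then constraint 2: c + d = 3; constraint 4: e + c = 4; constraint 7: a - f = 2, and every other listed constraint is also met.

Satisfiable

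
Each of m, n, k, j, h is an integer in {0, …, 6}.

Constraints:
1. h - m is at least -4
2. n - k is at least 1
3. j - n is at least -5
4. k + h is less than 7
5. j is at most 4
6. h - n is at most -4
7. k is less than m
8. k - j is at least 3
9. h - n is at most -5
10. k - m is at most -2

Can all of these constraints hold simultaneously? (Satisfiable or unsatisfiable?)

Constraints 1, 3, 8, 9, and 10 give n − h ≥ 5, h − m ≥ -4, m − k ≥ 2, k − j ≥ 3, j − n ≥ -5.
Adding all 5 inequalities: the left sides telescope to 0, and the right sides sum to 5 + (-4) + 2 + 3 + (-5) = 1. So 0 ≥ 1, which is false.

Unsatisfiable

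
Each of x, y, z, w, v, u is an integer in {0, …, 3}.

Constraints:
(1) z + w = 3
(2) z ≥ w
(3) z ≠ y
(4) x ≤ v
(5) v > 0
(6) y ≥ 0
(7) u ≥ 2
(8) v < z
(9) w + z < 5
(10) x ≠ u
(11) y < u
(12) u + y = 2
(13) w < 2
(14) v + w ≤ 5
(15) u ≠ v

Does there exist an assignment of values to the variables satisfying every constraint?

Satisfiable

One satisfying assignment is x = 0, y = 0, z = 2, w = 1, v = 1, u = 2.
For the less obvious constraints — constraint 1: z + w = 3; constraint 9: w + z = 3 — and the others hold by inspection.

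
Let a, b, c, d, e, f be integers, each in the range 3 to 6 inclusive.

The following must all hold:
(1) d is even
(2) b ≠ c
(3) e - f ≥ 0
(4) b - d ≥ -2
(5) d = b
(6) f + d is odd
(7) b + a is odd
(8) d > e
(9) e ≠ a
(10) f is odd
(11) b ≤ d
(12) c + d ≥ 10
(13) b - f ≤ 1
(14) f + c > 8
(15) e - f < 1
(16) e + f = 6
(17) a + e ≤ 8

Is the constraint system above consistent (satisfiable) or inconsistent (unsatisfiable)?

Setting (a, b, c, d, e, f) = (5, 4, 6, 4, 3, 3) satisfies everything: constraint 3: e - f = 0; constraint 4: b - d = 0; constraint 12: c + d = 10, and the others follow.

Satisfiable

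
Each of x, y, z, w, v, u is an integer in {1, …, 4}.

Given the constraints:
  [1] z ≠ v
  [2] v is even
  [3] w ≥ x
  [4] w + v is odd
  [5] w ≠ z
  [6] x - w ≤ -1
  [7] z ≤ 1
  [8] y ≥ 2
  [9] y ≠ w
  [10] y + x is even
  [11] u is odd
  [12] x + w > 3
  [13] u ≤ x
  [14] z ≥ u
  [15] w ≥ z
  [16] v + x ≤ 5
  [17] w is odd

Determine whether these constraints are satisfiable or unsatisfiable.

The assignment x = 2, y = 4, z = 1, w = 3, v = 2, u = 1 works:
  constraint 6 holds since x - w = -1.
  constraint 12 holds since x + w = 5.
The rest check out directly.

Satisfiable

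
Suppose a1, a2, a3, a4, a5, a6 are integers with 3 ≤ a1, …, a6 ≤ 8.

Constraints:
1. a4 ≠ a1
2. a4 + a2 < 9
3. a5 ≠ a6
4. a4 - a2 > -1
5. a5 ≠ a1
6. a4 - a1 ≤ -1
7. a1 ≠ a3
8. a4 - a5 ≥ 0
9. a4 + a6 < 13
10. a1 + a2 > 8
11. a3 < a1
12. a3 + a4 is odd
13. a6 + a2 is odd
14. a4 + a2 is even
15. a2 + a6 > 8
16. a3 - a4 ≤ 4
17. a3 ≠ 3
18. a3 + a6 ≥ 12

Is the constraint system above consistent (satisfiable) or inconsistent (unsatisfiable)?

Try a1 = 6, a2 = 3, a3 = 4, a4 = 3, a5 = 3, a6 = 8.
Check constraint 2: a4 + a2 = 6; constraint 4: a4 - a2 = 0; constraint 6: a4 - a1 = -3. The remaining constraints are straightforward to verify.

Satisfiable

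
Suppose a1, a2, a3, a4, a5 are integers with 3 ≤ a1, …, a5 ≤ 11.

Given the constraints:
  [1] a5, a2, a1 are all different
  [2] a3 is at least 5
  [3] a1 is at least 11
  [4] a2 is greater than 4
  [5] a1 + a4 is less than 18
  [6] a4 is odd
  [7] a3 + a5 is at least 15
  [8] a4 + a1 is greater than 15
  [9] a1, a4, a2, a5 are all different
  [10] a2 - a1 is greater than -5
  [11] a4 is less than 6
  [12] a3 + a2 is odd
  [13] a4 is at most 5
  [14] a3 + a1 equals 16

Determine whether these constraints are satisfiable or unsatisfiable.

Satisfiable

One satisfying assignment is a1 = 11, a2 = 8, a3 = 5, a4 = 5, a5 = 10.
For the less obvious constraints — constraint 5: a1 + a4 = 16; constraint 7: a3 + a5 = 15; constraint 8: a4 + a1 = 16 — and the others hold by inspection.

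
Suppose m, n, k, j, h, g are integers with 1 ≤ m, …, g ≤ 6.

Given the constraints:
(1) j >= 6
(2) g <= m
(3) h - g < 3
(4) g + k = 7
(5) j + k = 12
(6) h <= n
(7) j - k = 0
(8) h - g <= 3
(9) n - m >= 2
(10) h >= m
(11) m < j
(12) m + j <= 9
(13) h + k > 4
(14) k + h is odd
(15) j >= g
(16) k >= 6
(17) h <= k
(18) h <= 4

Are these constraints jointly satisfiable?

Satisfiable

The assignment m = 1, n = 6, k = 6, j = 6, h = 1, g = 1 works:
  constraint 3 holds since h - g = 0.
  constraint 4 holds since g + k = 7.
The rest check out directly.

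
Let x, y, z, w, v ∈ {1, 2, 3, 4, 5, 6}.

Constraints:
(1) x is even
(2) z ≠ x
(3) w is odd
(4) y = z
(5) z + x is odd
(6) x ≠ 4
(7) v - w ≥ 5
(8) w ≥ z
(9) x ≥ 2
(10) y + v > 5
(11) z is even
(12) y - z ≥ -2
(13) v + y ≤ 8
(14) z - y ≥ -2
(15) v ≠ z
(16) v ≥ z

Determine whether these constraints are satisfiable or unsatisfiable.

Constraint 11 makes z even and constraint 1 makes x even, so z + x must be even. Constraint 5 says z + x is odd — contradiction.

Unsatisfiable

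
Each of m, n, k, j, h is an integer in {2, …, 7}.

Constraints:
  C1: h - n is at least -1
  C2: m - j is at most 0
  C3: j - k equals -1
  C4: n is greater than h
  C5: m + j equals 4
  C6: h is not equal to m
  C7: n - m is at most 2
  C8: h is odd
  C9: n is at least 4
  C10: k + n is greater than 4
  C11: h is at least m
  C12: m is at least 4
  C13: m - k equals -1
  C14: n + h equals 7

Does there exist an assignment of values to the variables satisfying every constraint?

Unsatisfiable

From constraint 9: n ≥ 4. From constraints 11 and 12: h ≥ m ≥ 4. Hence n + h ≥ 8. But constraint 14 requires n + h = 7, and 7 < 8. Contradiction.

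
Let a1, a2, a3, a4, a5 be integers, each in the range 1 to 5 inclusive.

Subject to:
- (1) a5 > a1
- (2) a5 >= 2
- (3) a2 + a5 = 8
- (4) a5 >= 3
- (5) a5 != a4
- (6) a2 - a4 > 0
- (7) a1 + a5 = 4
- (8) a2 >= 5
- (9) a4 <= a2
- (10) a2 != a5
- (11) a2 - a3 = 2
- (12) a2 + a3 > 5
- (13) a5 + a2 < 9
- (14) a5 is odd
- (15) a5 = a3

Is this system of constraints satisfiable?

Satisfiable

Try a1 = 1, a2 = 5, a3 = 3, a4 = 4, a5 = 3.
Check constraint 3: a2 + a5 = 8; constraint 6: a2 - a4 = 1; constraint 7: a1 + a5 = 4. The remaining constraints are straightforward to verify.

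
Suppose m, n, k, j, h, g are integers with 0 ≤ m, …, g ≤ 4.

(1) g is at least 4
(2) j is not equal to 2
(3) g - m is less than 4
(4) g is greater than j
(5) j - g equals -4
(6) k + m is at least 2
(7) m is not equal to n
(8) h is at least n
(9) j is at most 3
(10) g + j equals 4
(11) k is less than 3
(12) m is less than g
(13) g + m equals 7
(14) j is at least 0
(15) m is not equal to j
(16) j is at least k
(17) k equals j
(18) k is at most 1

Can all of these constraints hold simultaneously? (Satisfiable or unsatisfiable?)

One satisfying assignment is m = 3, n = 0, k = 0, j = 0, h = 4, g = 4.
For the less obvious constraints — constraint 3: g - m = 1; constraint 5: j - g = -4 — and the others hold by inspection.

Satisfiable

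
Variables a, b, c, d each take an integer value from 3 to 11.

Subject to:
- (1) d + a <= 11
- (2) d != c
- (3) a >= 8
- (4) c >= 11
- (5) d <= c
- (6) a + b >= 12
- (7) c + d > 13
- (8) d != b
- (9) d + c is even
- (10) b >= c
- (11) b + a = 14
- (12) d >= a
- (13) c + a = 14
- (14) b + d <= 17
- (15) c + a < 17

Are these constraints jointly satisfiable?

Unsatisfiable

From constraints 4 and 10: b ≥ c ≥ 11. From constraints 3 and 12: d ≥ a ≥ 8. Hence b + d ≥ 19. But constraint 14 requires b + d ≤ 17, and 17 < 19. Contradiction.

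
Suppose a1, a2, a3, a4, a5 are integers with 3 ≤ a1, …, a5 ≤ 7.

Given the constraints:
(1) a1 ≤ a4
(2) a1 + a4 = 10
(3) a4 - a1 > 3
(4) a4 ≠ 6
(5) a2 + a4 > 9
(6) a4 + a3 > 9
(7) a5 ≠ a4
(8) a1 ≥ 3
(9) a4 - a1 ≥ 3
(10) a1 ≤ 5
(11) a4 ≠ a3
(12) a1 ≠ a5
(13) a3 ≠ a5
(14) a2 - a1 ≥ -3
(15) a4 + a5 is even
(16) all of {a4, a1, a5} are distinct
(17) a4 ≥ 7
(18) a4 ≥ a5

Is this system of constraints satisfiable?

Setting (a1, a2, a3, a4, a5) = (3, 3, 3, 7, 5) satisfies everything: constraint 2: a1 + a4 = 10; constraint 3: a4 - a1 = 4; constraint 5: a2 + a4 = 10, and the others follow.

Satisfiable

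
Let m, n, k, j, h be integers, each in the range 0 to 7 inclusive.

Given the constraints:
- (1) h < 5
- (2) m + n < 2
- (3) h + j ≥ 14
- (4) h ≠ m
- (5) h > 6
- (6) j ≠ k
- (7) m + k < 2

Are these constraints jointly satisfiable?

From constraint 5: h ≥ 7. From constraint 1: h ≤ 4. But 4 < 7, so no value of h works.

Unsatisfiable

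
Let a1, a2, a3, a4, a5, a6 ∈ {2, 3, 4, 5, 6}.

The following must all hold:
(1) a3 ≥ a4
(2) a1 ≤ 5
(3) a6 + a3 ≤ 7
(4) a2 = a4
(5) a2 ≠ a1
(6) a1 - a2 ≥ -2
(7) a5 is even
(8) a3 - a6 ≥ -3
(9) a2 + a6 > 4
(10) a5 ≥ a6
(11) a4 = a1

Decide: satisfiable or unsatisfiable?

Unsatisfiable

From constraints 4 and 11, a2 = a4 = a1, so a2 = a1. But constraint 5 says a2 ≠ a1. Contradiction.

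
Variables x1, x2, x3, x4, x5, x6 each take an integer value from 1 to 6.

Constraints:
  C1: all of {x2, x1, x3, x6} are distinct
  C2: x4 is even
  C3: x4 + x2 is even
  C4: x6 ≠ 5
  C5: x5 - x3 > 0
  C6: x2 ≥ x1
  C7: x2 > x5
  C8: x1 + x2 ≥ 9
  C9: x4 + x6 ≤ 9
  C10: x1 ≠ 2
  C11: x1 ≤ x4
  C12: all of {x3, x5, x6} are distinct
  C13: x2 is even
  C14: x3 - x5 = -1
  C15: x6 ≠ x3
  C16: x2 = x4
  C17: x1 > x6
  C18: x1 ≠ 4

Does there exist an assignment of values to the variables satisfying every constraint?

The assignment x1 = 5, x2 = 6, x3 = 1, x4 = 6, x5 = 2, x6 = 3 works:
  constraint 5 holds since x5 - x3 = 1.
  constraint 8 holds since x1 + x2 = 11.
  constraint 9 holds since x4 + x6 = 9.
The rest check out directly.

Satisfiable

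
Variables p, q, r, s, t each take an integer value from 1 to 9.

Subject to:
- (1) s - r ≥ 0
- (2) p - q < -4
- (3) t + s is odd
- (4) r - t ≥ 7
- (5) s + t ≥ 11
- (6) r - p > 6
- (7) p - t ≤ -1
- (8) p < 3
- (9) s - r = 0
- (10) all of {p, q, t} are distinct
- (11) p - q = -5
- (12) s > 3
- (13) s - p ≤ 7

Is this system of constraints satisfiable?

Unsatisfiable

Constraints 1, 4, 7, and 13 give p − s ≥ -7, s − r ≥ 0, r − t ≥ 7, t − p ≥ 1.
Adding all 4 inequalities: the left sides telescope to 0, and the right sides sum to (-7) + 0 + 7 + 1 = 1. So 0 ≥ 1, which is false.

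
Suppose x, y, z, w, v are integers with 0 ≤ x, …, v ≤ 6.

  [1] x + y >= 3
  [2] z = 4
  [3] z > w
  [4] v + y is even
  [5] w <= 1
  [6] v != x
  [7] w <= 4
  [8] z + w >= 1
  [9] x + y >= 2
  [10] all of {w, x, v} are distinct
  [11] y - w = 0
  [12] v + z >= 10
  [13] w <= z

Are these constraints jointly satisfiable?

Try x = 5, y = 0, z = 4, w = 0, v = 6.
Check constraint 1: x + y = 5; constraint 8: z + w = 4; constraint 9: x + y = 5. The remaining constraints are straightforward to verify.

Satisfiable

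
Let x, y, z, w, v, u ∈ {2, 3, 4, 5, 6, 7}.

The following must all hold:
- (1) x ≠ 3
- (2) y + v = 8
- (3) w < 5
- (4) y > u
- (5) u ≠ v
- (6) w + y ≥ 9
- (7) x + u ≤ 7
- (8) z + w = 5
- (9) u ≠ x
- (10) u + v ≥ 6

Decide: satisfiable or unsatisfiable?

Satisfiable

Setting (x, y, z, w, v, u) = (2, 6, 2, 3, 2, 5) satisfies everything: constraint 2: y + v = 8; constraint 6: w + y = 9; constraint 7: x + u = 7, and the others follow.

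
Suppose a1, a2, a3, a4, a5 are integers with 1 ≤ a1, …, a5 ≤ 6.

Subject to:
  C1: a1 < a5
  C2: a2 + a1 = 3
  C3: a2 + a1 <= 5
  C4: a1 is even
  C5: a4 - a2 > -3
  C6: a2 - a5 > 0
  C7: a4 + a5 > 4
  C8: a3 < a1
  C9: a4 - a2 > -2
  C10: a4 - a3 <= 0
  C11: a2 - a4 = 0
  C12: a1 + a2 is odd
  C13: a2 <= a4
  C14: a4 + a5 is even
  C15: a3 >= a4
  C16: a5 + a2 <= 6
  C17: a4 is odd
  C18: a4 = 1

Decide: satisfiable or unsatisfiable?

Constraints 1, 6, 8, 10, and 13 give a1 < a5, a5 < a2, a2 ≤ a4, a4 ≤ a3, a3 < a1. Chaining: a1 < a5 < a2 ≤ a4 ≤ a3 < a1, which forces a1 < a1 — impossible.

Unsatisfiable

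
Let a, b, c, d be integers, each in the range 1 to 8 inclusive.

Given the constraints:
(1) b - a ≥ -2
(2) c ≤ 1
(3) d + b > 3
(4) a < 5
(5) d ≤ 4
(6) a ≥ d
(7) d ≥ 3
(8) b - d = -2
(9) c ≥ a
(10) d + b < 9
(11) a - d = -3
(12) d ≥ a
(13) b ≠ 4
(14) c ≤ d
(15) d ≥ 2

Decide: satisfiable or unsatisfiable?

From constraints 6 and 7: a ≥ d and d ≥ 3, so a ≥ 3. From constraints 2 and 9: a ≤ c and c ≤ 1, so a ≤ 1. But 1 < 3, so no value of a works.

Unsatisfiable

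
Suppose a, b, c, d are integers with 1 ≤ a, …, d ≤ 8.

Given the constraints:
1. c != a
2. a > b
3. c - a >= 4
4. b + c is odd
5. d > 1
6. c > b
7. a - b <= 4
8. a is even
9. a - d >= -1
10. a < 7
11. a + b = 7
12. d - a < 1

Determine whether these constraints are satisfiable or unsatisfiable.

Satisfiable

Setting (a, b, c, d) = (4, 3, 8, 2) satisfies everything: constraint 3: c - a = 4; constraint 7: a - b = 1, and the others follow.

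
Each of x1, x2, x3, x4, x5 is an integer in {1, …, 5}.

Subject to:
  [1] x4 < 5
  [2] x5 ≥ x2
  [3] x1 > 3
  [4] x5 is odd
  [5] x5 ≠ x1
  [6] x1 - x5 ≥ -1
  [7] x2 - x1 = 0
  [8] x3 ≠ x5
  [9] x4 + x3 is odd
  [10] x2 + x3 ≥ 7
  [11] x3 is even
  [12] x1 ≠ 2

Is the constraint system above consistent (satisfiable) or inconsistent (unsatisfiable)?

Satisfiable

One satisfying assignment is x1 = 4, x2 = 4, x3 = 4, x4 = 1, x5 = 5.
For the less obvious constraints — constraint 6: x1 - x5 = -1; constraint 7: x2 - x1 = 0 — and the others hold by inspection.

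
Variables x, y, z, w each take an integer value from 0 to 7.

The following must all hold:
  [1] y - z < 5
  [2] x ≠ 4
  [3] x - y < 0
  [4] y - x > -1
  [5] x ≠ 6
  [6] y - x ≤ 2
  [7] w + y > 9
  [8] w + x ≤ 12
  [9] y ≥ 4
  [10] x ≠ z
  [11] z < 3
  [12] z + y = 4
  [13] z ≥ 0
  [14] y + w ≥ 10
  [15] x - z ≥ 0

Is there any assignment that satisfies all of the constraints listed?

One satisfying assignment is x = 3, y = 4, z = 0, w = 7.
For the less obvious constraints — constraint 1: y - z = 4; constraint 3: x - y = -1; constraint 4: y - x = 1 — and the others hold by inspection.

Satisfiable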